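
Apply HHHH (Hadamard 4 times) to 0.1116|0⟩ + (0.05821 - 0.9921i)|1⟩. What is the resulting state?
0.1116|0⟩ + (0.05821 - 0.9921i)|1⟩

H² = I, so an even number of Hadamards cancels: H^4 = I and the state is unchanged.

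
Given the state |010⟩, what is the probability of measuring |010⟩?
1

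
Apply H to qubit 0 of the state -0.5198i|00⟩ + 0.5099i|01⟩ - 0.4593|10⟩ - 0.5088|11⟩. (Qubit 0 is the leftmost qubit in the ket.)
(-0.3248 - 0.3676i)|00⟩ + (-0.3598 + 0.3606i)|01⟩ + (0.3248 - 0.3676i)|10⟩ + (0.3598 + 0.3606i)|11⟩

H on qubit 0 mixes each pair of kets that differ only in qubit 0: amplitudes (a, b) of (|…0…⟩, |…1…⟩) become ((a + b)/√2, (a − b)/√2). Kets absent from the input have amplitude 0.
(|00⟩, |10⟩): (a, b) = (-0.5198i, -0.4593) → ((-0.3248 - 0.3676i), (0.3248 - 0.3676i))
(|01⟩, |11⟩): (a, b) = (0.5099i, -0.5088) → ((-0.3598 + 0.3606i), (0.3598 + 0.3606i))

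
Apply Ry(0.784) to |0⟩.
0.9241|0⟩ + 0.382|1⟩

Ry(0.784) = [[cos(θ/2), −sin(θ/2)], [sin(θ/2), cos(θ/2)]]; θ = 0.784, cos(θ/2) ≈ 0.924147, sin(θ/2) ≈ 0.382037.
With a = amp(|0⟩) = 1 and b = amp(|1⟩) = 0:
new amp(|0⟩) = (0.924147)·a + (-0.382037)·b = 0.9241
new amp(|1⟩) = (0.382037)·a + (0.924147)·b = 0.382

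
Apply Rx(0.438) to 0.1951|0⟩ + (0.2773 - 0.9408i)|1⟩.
(-0.01395 - 0.06024i)|0⟩ + (0.2707 - 0.9607i)|1⟩

Rx(0.438) = [[cos(θ/2), −i·sin(θ/2)], [−i·sin(θ/2), cos(θ/2)]]; θ = 0.438, cos(θ/2) ≈ 0.976115, sin(θ/2) ≈ 0.217254.
With a = amp(|0⟩) = 0.1951 and b = amp(|1⟩) = (0.2773 - 0.9408i):
new amp(|0⟩) = (0.976115)·a + (-0.217254i)·b = (-0.01395 - 0.06024i)
new amp(|1⟩) = (-0.217254i)·a + (0.976115)·b = (0.2707 - 0.9607i)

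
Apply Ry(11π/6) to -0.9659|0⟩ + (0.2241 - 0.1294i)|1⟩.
(0.875 + 0.03349i)|0⟩ + (-0.4665 + 0.125i)|1⟩

Ry(11π/6) = [[cos(θ/2), −sin(θ/2)], [sin(θ/2), cos(θ/2)]]; θ = 11π/6, cos(θ/2) ≈ -0.965926, sin(θ/2) ≈ 0.258819.
With a = amp(|0⟩) = -0.9659 and b = amp(|1⟩) = (0.2241 - 0.1294i):
new amp(|0⟩) = (-0.965926)·a + (-0.258819)·b = (0.875 + 0.03349i)
new amp(|1⟩) = (0.258819)·a + (-0.965926)·b = (-0.4665 + 0.125i)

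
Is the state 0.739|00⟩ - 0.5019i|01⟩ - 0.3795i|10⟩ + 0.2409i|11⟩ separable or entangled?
Entangled

Writing the state as a|00⟩ + b|01⟩ + c|10⟩ + d|11⟩, it is a product state iff ad − bc = 0.
Here (a, b, c, d) = (0.739, -0.5019i, -0.3795i, 0.2409i): ad − bc = (0.739)(0.2409i) − (-0.5019i)(-0.3795i) = (0.1905 + 0.178i) ≠ 0, so the state is entangled.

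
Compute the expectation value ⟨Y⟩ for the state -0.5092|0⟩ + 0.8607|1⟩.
0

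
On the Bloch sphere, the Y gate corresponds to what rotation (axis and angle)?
Rotation by π around the y-axis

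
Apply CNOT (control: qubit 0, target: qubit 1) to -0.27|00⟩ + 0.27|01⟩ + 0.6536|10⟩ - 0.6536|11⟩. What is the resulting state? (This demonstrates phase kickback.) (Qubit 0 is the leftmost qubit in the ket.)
-0.27|00⟩ + 0.27|01⟩ - 0.6536|10⟩ + 0.6536|11⟩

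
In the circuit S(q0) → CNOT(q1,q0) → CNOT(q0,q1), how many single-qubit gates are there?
1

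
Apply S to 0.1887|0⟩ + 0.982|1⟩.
0.1887|0⟩ + 0.982i|1⟩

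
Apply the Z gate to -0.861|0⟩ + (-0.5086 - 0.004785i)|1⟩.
-0.861|0⟩ + (0.5086 + 0.004785i)|1⟩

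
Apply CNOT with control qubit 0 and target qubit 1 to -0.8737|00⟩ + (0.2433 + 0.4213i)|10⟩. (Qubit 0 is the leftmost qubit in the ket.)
-0.8737|00⟩ + (0.2433 + 0.4213i)|11⟩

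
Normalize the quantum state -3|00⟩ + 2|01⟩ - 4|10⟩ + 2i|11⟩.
-0.5222|00⟩ + 0.3482|01⟩ - 0.6963|10⟩ + 0.3482i|11⟩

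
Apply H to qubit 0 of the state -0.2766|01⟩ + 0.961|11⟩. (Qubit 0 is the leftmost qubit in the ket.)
0.4839|01⟩ - 0.8751|11⟩

H on qubit 0 mixes each pair of kets that differ only in qubit 0: amplitudes (a, b) of (|…0…⟩, |…1…⟩) become ((a + b)/√2, (a − b)/√2). Kets absent from the input have amplitude 0.
(|01⟩, |11⟩): (a, b) = (-0.2766, 0.961) → (0.4839, -0.8751)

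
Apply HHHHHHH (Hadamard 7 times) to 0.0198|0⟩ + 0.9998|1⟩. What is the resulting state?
0.721|0⟩ - 0.693|1⟩

H² = I, so H^7 = H: a single Hadamard. With (a, b) = (0.0198, 0.9998), H gives ((a + b)/√2, (a − b)/√2) = (0.721, -0.693).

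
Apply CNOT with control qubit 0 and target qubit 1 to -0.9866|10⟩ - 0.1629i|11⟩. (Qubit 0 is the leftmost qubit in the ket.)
-0.1629i|10⟩ - 0.9866|11⟩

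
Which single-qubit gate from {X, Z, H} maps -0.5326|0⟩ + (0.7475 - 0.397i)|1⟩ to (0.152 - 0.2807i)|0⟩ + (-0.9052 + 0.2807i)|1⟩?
H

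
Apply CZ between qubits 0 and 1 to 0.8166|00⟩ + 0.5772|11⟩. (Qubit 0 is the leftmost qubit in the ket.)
0.8166|00⟩ - 0.5772|11⟩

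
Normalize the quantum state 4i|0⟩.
i|0⟩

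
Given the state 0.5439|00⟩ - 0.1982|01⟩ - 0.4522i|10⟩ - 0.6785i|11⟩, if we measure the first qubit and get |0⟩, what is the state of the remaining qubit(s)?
0.9396|0⟩ - 0.3424|1⟩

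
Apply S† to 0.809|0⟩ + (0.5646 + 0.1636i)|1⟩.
0.809|0⟩ + (0.1636 - 0.5646i)|1⟩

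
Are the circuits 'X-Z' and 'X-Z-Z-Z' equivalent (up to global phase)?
Yes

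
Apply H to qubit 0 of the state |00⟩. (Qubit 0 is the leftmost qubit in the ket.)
1/√2|00⟩ + 1/√2|10⟩

H on qubit 0 mixes each pair of kets that differ only in qubit 0: amplitudes (a, b) of (|…0…⟩, |…1…⟩) become ((a + b)/√2, (a − b)/√2). Kets absent from the input have amplitude 0.
(|00⟩, |10⟩): (a, b) = (1, 0) → (1/√2, 1/√2)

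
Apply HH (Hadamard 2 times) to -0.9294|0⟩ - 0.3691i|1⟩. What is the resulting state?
-0.9294|0⟩ - 0.3691i|1⟩

H² = I, so an even number of Hadamards cancels: H^2 = I and the state is unchanged.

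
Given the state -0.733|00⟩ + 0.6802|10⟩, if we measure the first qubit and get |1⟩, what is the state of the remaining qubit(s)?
|0⟩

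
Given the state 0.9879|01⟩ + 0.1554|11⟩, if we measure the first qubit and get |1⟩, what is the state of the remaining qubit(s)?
|1⟩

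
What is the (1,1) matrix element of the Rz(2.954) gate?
(0.09366 + 0.9956i)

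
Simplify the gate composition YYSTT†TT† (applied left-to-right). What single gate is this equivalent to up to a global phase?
S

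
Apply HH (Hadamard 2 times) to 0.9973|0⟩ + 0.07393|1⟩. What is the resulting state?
0.9973|0⟩ + 0.07393|1⟩

H² = I, so an even number of Hadamards cancels: H^2 = I and the state is unchanged.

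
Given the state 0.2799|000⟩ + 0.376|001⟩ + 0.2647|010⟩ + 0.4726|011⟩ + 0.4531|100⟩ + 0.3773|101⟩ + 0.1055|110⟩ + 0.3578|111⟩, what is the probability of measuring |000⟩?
0.07834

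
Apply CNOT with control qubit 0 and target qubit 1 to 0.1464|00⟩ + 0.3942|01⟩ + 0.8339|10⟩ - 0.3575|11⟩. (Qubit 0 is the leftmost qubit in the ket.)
0.1464|00⟩ + 0.3942|01⟩ - 0.3575|10⟩ + 0.8339|11⟩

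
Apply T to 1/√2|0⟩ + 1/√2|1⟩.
1/√2|0⟩ + (1/2 + (1/2)i)|1⟩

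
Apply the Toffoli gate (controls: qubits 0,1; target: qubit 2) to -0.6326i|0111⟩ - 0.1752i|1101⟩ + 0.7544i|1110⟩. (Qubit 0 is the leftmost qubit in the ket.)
-0.6326i|0111⟩ + 0.7544i|1100⟩ - 0.1752i|1111⟩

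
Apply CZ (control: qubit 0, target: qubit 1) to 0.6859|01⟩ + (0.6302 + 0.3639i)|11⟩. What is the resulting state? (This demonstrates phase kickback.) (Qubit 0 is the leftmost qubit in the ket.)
0.6859|01⟩ + (-0.6302 - 0.3639i)|11⟩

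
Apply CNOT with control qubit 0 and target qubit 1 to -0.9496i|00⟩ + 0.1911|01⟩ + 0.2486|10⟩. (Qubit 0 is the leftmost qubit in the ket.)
-0.9496i|00⟩ + 0.1911|01⟩ + 0.2486|11⟩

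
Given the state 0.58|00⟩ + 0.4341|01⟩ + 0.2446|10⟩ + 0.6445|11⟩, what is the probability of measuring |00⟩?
0.3364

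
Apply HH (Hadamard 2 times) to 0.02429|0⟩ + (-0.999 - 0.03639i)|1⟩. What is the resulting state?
0.02429|0⟩ + (-0.999 - 0.03639i)|1⟩

H² = I, so an even number of Hadamards cancels: H^2 = I and the state is unchanged.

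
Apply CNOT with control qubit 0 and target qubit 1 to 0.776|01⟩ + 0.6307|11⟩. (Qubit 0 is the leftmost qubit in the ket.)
0.776|01⟩ + 0.6307|10⟩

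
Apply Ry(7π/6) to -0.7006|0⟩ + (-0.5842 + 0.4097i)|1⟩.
(0.7456 - 0.3957i)|0⟩ + (-0.5255 - 0.106i)|1⟩

Ry(7π/6) = [[cos(θ/2), −sin(θ/2)], [sin(θ/2), cos(θ/2)]]; θ = 7π/6, cos(θ/2) ≈ -0.258819, sin(θ/2) ≈ 0.965926.
With a = amp(|0⟩) = -0.7006 and b = amp(|1⟩) = (-0.5842 + 0.4097i):
new amp(|0⟩) = (-0.258819)·a + (-0.965926)·b = (0.7456 - 0.3957i)
new amp(|1⟩) = (0.965926)·a + (-0.258819)·b = (-0.5255 - 0.106i)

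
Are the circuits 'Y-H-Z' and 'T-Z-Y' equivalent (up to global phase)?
No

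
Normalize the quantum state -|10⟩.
-|10⟩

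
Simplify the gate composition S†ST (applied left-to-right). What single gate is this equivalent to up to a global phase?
T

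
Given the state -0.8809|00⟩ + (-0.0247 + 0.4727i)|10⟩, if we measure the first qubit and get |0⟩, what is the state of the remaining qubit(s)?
-|0⟩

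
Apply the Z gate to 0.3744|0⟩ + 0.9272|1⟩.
0.3744|0⟩ - 0.9272|1⟩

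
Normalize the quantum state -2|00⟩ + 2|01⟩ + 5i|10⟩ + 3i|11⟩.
-0.3086|00⟩ + 0.3086|01⟩ + 0.7715i|10⟩ + 0.4629i|11⟩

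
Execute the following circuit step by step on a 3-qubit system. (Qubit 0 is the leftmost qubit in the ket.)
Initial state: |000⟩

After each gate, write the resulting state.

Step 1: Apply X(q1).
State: |010⟩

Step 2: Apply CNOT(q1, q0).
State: |110⟩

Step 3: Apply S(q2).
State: |110⟩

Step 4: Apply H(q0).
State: 1/√2|010⟩ - 1/√2|110⟩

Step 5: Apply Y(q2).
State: (1/√2)i|011⟩ - (1/√2)i|111⟩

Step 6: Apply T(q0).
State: (1/√2)i|011⟩ + (1/2 - (1/2)i)|111⟩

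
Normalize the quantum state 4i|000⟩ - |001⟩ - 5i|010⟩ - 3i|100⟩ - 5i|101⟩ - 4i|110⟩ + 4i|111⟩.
0.3849i|000⟩ - 0.09623|001⟩ - 0.4811i|010⟩ - 0.2887i|100⟩ - 0.4811i|101⟩ - 0.3849i|110⟩ + 0.3849i|111⟩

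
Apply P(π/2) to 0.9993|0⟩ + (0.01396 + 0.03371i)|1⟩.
0.9993|0⟩ + (-0.03371 + 0.01396i)|1⟩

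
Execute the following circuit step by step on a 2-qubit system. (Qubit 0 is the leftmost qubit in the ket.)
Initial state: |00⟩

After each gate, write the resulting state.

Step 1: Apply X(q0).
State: |10⟩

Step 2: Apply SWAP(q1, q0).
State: |01⟩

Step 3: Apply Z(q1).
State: -|01⟩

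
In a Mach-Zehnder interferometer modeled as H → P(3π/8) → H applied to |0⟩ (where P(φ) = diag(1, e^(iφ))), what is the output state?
(0.6913 + 0.4619i)|0⟩ + (0.3087 - 0.4619i)|1⟩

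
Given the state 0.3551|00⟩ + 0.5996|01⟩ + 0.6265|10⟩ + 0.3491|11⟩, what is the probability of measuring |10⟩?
0.3925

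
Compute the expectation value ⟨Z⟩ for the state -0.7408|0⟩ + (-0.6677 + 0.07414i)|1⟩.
0.09746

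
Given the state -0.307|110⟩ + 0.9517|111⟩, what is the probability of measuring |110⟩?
0.09425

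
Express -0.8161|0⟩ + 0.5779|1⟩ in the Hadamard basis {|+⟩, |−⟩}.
-0.1684|+⟩ - 0.9857|−⟩

With |ψ⟩ = α|0⟩ + β|1⟩, the Hadamard-basis coefficients are ⟨+|ψ⟩ = (α + β)/√2 and ⟨−|ψ⟩ = (α − β)/√2.
Here α = -0.8161, β = 0.5779: (α + β)/√2 = -0.1684, (α − β)/√2 = -0.9857.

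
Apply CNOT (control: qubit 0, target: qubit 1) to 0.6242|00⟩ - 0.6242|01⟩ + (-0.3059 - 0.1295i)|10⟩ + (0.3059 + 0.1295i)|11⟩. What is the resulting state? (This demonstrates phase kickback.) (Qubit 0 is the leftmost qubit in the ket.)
0.6242|00⟩ - 0.6242|01⟩ + (0.3059 + 0.1295i)|10⟩ + (-0.3059 - 0.1295i)|11⟩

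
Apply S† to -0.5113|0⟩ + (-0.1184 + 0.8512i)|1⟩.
-0.5113|0⟩ + (0.8512 + 0.1184i)|1⟩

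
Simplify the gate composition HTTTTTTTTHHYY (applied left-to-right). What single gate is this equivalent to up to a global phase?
H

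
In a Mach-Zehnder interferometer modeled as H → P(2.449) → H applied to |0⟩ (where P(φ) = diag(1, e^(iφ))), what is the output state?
(0.1152 + 0.3193i)|0⟩ + (0.8848 - 0.3193i)|1⟩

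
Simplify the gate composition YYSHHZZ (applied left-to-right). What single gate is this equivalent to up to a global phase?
S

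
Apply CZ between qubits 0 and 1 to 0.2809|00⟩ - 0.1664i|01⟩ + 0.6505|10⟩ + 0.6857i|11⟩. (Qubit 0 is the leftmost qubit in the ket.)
0.2809|00⟩ - 0.1664i|01⟩ + 0.6505|10⟩ - 0.6857i|11⟩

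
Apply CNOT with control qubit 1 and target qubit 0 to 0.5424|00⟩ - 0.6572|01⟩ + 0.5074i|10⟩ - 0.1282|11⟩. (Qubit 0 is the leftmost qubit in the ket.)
0.5424|00⟩ - 0.1282|01⟩ + 0.5074i|10⟩ - 0.6572|11⟩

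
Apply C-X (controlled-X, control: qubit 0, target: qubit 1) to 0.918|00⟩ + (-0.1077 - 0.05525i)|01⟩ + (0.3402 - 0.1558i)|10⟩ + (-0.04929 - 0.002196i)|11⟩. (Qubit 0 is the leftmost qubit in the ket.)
0.918|00⟩ + (-0.1077 - 0.05525i)|01⟩ + (-0.04929 - 0.002196i)|10⟩ + (0.3402 - 0.1558i)|11⟩

C-X leaves the control-|0⟩ kets |00⟩, |01⟩ unchanged and applies X to qubit 1 on the control-|1⟩ pair (|10⟩, |11⟩).
X = [[0, 1], [1, 0]].
With a = amp(|10⟩) = (0.3402 - 0.1558i) and b = amp(|11⟩) = (-0.04929 - 0.002196i):
new amp(|10⟩) = (1)·b = (-0.04929 - 0.002196i)
new amp(|11⟩) = (1)·a = (0.3402 - 0.1558i)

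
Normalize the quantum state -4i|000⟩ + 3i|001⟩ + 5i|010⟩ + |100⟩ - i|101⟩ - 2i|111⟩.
-0.5345i|000⟩ + 0.4009i|001⟩ + 0.6682i|010⟩ + 0.1336|100⟩ - 0.1336i|101⟩ - 0.2673i|111⟩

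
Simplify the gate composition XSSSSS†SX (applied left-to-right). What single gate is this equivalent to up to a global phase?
I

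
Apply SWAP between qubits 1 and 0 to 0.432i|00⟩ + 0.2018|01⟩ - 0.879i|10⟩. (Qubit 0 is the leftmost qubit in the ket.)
0.432i|00⟩ - 0.879i|01⟩ + 0.2018|10⟩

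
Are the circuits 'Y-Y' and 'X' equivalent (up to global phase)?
No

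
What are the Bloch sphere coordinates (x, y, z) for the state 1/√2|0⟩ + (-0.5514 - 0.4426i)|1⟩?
(-0.7798, -0.6259, 0.00006328)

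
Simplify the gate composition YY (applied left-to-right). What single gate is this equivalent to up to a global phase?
I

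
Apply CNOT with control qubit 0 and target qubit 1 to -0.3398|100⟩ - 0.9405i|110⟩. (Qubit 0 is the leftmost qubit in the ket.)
-0.9405i|100⟩ - 0.3398|110⟩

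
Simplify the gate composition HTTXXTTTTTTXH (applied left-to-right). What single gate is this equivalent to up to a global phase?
Z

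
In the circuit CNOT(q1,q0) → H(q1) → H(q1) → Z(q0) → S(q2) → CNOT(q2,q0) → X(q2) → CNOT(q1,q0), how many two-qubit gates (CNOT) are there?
3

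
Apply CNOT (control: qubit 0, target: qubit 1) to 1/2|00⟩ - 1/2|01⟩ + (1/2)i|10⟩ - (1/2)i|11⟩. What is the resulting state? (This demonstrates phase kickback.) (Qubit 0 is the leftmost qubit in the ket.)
1/2|00⟩ - 1/2|01⟩ - (1/2)i|10⟩ + (1/2)i|11⟩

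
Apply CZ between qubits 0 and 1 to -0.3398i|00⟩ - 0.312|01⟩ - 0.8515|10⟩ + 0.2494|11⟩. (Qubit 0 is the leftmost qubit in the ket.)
-0.3398i|00⟩ - 0.312|01⟩ - 0.8515|10⟩ - 0.2494|11⟩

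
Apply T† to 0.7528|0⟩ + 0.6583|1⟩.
0.7528|0⟩ + (0.4655 - 0.4655i)|1⟩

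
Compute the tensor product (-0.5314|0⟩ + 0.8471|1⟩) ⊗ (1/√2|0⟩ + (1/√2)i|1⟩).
-0.3758|00⟩ - 0.3758i|01⟩ + 0.599|10⟩ + 0.599i|11⟩

amp(|b₁b₂…⟩) = product of the factor amplitudes for bits b₁, b₂, …; only kets whose every factor amplitude is nonzero survive.
|00⟩: (-0.5314)(1/√2) = -0.3758
|01⟩: (-0.5314)((1/√2)i) = -0.3758i
|10⟩: (0.8471)(1/√2) = 0.599
|11⟩: (0.8471)((1/√2)i) = 0.599i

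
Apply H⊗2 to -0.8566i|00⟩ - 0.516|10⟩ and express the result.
(-0.258 - 0.4283i)|00⟩ + (-0.258 - 0.4283i)|01⟩ + (0.258 - 0.4283i)|10⟩ + (0.258 - 0.4283i)|11⟩

H⊗2 gives amp(|y⟩) = (1/2) Σ_x (−1)^(x·y) amp(|x⟩), where x·y is the number of positions in which both x and y have a 1.
|00⟩: (-0.8566i - 0.516)/2 = (-0.258 - 0.4283i)
|01⟩: (-0.8566i - 0.516)/2 = (-0.258 - 0.4283i)
|10⟩: (-0.8566i + 0.516)/2 = (0.258 - 0.4283i)
|11⟩: (-0.8566i + 0.516)/2 = (0.258 - 0.4283i)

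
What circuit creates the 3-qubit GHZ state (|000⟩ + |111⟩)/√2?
H(q0) → CNOT(q0,q1) → CNOT(q0,q2)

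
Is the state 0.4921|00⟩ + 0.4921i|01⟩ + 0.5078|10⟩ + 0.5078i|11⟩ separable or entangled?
Separable

Writing the state as a|00⟩ + b|01⟩ + c|10⟩ + d|11⟩, it is a product state iff ad − bc = 0.
Here (a, b, c, d) = (0.4921, 0.4921i, 0.5078, 0.5078i): ad − bc = (0.4921)(0.5078i) − (0.4921i)(0.5078) = 0, so the state is separable.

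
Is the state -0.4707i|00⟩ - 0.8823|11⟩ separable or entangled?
Entangled

Writing the state as a|00⟩ + b|01⟩ + c|10⟩ + d|11⟩, it is a product state iff ad − bc = 0.
Here (a, b, c, d) = (-0.4707i, 0, 0, -0.8823): ad − bc = (-0.4707i)(-0.8823) − (0)(0) = 0.4153i ≠ 0, so the state is entangled.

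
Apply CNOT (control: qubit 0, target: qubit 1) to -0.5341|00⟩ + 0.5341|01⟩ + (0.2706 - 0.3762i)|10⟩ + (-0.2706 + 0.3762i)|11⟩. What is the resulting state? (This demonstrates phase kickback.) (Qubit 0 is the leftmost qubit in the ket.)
-0.5341|00⟩ + 0.5341|01⟩ + (-0.2706 + 0.3762i)|10⟩ + (0.2706 - 0.3762i)|11⟩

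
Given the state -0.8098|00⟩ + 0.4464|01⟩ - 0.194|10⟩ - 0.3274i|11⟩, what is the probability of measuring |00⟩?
0.6558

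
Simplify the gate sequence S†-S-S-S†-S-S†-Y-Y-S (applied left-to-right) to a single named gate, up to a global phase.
S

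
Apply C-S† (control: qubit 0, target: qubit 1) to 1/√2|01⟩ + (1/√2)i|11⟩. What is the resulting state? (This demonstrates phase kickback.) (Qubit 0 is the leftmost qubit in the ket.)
1/√2|01⟩ + 1/√2|11⟩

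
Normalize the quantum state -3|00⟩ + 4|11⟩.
-0.6|00⟩ + 0.8|11⟩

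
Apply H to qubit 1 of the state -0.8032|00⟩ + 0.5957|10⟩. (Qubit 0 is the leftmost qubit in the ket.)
-0.5679|00⟩ - 0.5679|01⟩ + 0.4212|10⟩ + 0.4212|11⟩

H on qubit 1 mixes each pair of kets that differ only in qubit 1: amplitudes (a, b) of (|…0…⟩, |…1…⟩) become ((a + b)/√2, (a − b)/√2). Kets absent from the input have amplitude 0.
(|00⟩, |01⟩): (a, b) = (-0.8032, 0) → (-0.5679, -0.5679)
(|10⟩, |11⟩): (a, b) = (0.5957, 0) → (0.4212, 0.4212)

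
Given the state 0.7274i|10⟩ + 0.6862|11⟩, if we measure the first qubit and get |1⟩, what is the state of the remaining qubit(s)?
0.7274i|0⟩ + 0.6862|1⟩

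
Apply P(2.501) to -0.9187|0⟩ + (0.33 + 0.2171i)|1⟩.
-0.9187|0⟩ + (-0.3943 + 0.02317i)|1⟩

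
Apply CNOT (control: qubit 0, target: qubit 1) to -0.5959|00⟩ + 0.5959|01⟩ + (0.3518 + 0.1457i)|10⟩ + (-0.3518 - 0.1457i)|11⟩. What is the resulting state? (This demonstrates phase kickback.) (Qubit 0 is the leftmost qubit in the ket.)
-0.5959|00⟩ + 0.5959|01⟩ + (-0.3518 - 0.1457i)|10⟩ + (0.3518 + 0.1457i)|11⟩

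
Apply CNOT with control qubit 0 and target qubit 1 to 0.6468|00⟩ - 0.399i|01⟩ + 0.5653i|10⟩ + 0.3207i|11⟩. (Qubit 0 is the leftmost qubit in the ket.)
0.6468|00⟩ - 0.399i|01⟩ + 0.3207i|10⟩ + 0.5653i|11⟩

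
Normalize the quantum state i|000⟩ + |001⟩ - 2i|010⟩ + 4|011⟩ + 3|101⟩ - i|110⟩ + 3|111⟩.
0.1562i|000⟩ + 0.1562|001⟩ - 0.3123i|010⟩ + 0.6247|011⟩ + 0.4685|101⟩ - 0.1562i|110⟩ + 0.4685|111⟩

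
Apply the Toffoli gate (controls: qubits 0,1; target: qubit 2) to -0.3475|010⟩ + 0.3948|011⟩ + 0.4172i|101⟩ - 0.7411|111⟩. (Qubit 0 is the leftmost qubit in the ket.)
-0.3475|010⟩ + 0.3948|011⟩ + 0.4172i|101⟩ - 0.7411|110⟩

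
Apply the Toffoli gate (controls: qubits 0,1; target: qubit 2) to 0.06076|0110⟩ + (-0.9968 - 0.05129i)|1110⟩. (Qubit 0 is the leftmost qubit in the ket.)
0.06076|0110⟩ + (-0.9968 - 0.05129i)|1100⟩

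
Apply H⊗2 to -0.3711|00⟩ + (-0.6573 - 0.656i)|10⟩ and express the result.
(-0.5142 - 0.328i)|00⟩ + (-0.5142 - 0.328i)|01⟩ + (0.1431 + 0.328i)|10⟩ + (0.1431 + 0.328i)|11⟩

H⊗2 gives amp(|y⟩) = (1/2) Σ_x (−1)^(x·y) amp(|x⟩), where x·y is the number of positions in which both x and y have a 1.
|00⟩: (-0.3711 + (-0.6573 - 0.656i))/2 = (-0.5142 - 0.328i)
|01⟩: (-0.3711 + (-0.6573 - 0.656i))/2 = (-0.5142 - 0.328i)
|10⟩: (-0.3711 - (-0.6573 - 0.656i))/2 = (0.1431 + 0.328i)
|11⟩: (-0.3711 - (-0.6573 - 0.656i))/2 = (0.1431 + 0.328i)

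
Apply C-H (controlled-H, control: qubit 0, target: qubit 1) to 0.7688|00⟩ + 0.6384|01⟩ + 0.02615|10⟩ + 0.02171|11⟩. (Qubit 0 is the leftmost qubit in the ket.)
0.7688|00⟩ + 0.6384|01⟩ + 0.03384|10⟩ + 0.00314|11⟩

C-H leaves the control-|0⟩ kets |00⟩, |01⟩ unchanged and applies H to qubit 1 on the control-|1⟩ pair (|10⟩, |11⟩).
H = [[1/√2, 1/√2], [1/√2, -1/√2]].
With a = amp(|10⟩) = 0.02615 and b = amp(|11⟩) = 0.02171:
new amp(|10⟩) = (1/√2)·a + (1/√2)·b = 0.03384
new amp(|11⟩) = (1/√2)·a + (-1/√2)·b = 0.00314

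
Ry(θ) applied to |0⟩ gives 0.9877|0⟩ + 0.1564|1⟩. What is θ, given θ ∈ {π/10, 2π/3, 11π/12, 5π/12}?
π/10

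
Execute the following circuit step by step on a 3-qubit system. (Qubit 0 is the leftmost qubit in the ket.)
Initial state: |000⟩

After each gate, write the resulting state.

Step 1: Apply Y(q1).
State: i|010⟩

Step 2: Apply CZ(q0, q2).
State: i|010⟩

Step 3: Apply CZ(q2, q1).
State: i|010⟩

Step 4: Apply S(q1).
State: -|010⟩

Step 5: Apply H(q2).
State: -1/√2|010⟩ - 1/√2|011⟩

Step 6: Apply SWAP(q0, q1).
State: -1/√2|100⟩ - 1/√2|101⟩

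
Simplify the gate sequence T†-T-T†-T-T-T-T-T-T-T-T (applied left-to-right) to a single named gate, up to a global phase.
T†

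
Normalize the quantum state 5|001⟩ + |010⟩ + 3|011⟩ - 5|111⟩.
0.6455|001⟩ + 0.1291|010⟩ + 0.3873|011⟩ - 0.6455|111⟩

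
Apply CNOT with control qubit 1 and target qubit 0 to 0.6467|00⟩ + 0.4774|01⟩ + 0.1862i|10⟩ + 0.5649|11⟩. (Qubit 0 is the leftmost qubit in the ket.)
0.6467|00⟩ + 0.5649|01⟩ + 0.1862i|10⟩ + 0.4774|11⟩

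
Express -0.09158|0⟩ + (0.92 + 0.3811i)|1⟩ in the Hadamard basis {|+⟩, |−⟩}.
(0.5858 + 0.2695i)|+⟩ + (-0.7153 - 0.2695i)|−⟩

With |ψ⟩ = α|0⟩ + β|1⟩, the Hadamard-basis coefficients are ⟨+|ψ⟩ = (α + β)/√2 and ⟨−|ψ⟩ = (α − β)/√2.
Here α = -0.09158, β = (0.92 + 0.3811i): (α + β)/√2 = (0.5858 + 0.2695i), (α − β)/√2 = (-0.7153 - 0.2695i).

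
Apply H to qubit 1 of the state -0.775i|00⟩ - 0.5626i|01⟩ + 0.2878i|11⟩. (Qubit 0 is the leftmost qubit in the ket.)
-0.9458i|00⟩ - 0.1502i|01⟩ + 0.2035i|10⟩ - 0.2035i|11⟩

H on qubit 1 mixes each pair of kets that differ only in qubit 1: amplitudes (a, b) of (|…0…⟩, |…1…⟩) become ((a + b)/√2, (a − b)/√2). Kets absent from the input have amplitude 0.
(|00⟩, |01⟩): (a, b) = (-0.775i, -0.5626i) → (-0.9458i, -0.1502i)
(|10⟩, |11⟩): (a, b) = (0, 0.2878i) → (0.2035i, -0.2035i)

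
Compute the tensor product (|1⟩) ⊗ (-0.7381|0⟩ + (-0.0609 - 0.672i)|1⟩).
-0.7381|10⟩ + (-0.0609 - 0.672i)|11⟩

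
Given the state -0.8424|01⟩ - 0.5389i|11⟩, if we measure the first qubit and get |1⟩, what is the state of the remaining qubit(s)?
-i|1⟩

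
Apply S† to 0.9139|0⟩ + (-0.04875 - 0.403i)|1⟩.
0.9139|0⟩ + (-0.403 + 0.04875i)|1⟩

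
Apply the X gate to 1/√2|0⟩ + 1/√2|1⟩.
1/√2|0⟩ + 1/√2|1⟩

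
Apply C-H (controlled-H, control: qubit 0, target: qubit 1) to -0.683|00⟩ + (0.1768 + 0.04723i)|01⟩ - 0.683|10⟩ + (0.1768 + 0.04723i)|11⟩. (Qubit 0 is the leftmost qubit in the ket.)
-0.683|00⟩ + (0.1768 + 0.04723i)|01⟩ + (-0.3579 + 0.0334i)|10⟩ + (-0.608 - 0.0334i)|11⟩

C-H leaves the control-|0⟩ kets |00⟩, |01⟩ unchanged and applies H to qubit 1 on the control-|1⟩ pair (|10⟩, |11⟩).
H = [[1/√2, 1/√2], [1/√2, -1/√2]].
With a = amp(|10⟩) = -0.683 and b = amp(|11⟩) = (0.1768 + 0.04723i):
new amp(|10⟩) = (1/√2)·a + (1/√2)·b = (-0.3579 + 0.0334i)
new amp(|11⟩) = (1/√2)·a + (-1/√2)·b = (-0.608 - 0.0334i)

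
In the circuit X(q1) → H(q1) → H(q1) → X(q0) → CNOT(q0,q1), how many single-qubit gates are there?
4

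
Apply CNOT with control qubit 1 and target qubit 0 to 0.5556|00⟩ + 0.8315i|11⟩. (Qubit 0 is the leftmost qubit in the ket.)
0.5556|00⟩ + 0.8315i|01⟩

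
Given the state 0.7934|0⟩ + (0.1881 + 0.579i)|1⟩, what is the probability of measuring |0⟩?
0.6295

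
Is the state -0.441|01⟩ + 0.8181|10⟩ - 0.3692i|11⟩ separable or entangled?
Entangled

Writing the state as a|00⟩ + b|01⟩ + c|10⟩ + d|11⟩, it is a product state iff ad − bc = 0.
Here (a, b, c, d) = (0, -0.441, 0.8181, -0.3692i): ad − bc = (0)(-0.3692i) − (-0.441)(0.8181) = 0.3608 ≠ 0, so the state is entangled.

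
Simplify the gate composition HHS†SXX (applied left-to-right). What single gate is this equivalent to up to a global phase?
I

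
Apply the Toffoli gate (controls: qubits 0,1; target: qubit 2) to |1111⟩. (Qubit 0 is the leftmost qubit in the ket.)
|1101⟩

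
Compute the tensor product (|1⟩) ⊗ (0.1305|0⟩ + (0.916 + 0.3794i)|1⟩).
0.1305|10⟩ + (0.916 + 0.3794i)|11⟩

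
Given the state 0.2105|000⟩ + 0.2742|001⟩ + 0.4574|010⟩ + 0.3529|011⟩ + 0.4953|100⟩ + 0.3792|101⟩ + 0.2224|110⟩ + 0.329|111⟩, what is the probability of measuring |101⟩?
0.1438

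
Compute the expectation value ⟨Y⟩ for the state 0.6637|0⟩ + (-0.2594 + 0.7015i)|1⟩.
0.9312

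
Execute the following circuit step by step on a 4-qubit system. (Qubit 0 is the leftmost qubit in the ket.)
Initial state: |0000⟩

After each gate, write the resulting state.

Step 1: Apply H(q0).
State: 1/√2|0000⟩ + 1/√2|1000⟩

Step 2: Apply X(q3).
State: 1/√2|0001⟩ + 1/√2|1001⟩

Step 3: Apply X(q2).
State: 1/√2|0011⟩ + 1/√2|1011⟩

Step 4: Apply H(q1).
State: 1/2|0011⟩ + 1/2|0111⟩ + 1/2|1011⟩ + 1/2|1111⟩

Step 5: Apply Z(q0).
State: 1/2|0011⟩ + 1/2|0111⟩ - 1/2|1011⟩ - 1/2|1111⟩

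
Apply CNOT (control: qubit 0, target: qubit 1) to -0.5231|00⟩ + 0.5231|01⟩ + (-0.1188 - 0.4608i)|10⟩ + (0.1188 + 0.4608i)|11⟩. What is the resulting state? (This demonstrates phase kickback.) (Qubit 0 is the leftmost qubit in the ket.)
-0.5231|00⟩ + 0.5231|01⟩ + (0.1188 + 0.4608i)|10⟩ + (-0.1188 - 0.4608i)|11⟩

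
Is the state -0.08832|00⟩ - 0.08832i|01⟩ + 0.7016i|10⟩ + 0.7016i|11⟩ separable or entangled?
Entangled

Writing the state as a|00⟩ + b|01⟩ + c|10⟩ + d|11⟩, it is a product state iff ad − bc = 0.
Here (a, b, c, d) = (-0.08832, -0.08832i, 0.7016i, 0.7016i): ad − bc = (-0.08832)(0.7016i) − (-0.08832i)(0.7016i) = (-0.06197 - 0.06197i) ≠ 0, so the state is entangled.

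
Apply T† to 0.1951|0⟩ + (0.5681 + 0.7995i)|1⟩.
0.1951|0⟩ + (0.967 + 0.1636i)|1⟩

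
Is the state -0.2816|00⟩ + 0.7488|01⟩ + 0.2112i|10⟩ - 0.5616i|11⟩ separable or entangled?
Separable

Writing the state as a|00⟩ + b|01⟩ + c|10⟩ + d|11⟩, it is a product state iff ad − bc = 0.
Here (a, b, c, d) = (-0.2816, 0.7488, 0.2112i, -0.5616i): ad − bc = (-0.2816)(-0.5616i) − (0.7488)(0.2112i) = 0, so the state is separable.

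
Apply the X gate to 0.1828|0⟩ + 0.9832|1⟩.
0.9832|0⟩ + 0.1828|1⟩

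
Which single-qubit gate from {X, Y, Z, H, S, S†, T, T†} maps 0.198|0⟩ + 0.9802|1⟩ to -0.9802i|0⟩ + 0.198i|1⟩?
Y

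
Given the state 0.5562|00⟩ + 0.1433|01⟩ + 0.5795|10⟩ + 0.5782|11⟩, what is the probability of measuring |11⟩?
0.3343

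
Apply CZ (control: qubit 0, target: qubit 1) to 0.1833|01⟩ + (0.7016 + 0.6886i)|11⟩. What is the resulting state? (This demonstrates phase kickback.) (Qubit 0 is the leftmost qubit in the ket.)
0.1833|01⟩ + (-0.7016 - 0.6886i)|11⟩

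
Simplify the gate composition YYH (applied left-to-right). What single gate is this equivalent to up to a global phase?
H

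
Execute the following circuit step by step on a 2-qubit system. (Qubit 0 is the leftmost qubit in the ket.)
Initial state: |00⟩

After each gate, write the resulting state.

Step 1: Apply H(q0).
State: 1/√2|00⟩ + 1/√2|10⟩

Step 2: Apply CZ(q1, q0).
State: 1/√2|00⟩ + 1/√2|10⟩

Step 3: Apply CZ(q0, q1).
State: 1/√2|00⟩ + 1/√2|10⟩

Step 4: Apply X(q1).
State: 1/√2|01⟩ + 1/√2|11⟩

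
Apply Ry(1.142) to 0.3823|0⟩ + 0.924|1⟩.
-0.1777|0⟩ + 0.984|1⟩

Ry(1.142) = [[cos(θ/2), −sin(θ/2)], [sin(θ/2), cos(θ/2)]]; θ = 1.142, cos(θ/2) ≈ 0.841361, sin(θ/2) ≈ 0.540474.
With a = amp(|0⟩) = 0.3823 and b = amp(|1⟩) = 0.924:
new amp(|0⟩) = (0.841361)·a + (-0.540474)·b = -0.1777
new amp(|1⟩) = (0.540474)·a + (0.841361)·b = 0.984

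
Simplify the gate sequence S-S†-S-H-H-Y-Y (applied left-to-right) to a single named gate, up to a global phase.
S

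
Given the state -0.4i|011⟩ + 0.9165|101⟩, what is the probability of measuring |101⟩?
0.84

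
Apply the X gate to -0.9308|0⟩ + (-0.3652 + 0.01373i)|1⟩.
(-0.3652 + 0.01373i)|0⟩ - 0.9308|1⟩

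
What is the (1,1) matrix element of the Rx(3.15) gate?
-0.004204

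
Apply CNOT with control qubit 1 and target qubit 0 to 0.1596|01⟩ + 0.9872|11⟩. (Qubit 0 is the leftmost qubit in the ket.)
0.9872|01⟩ + 0.1596|11⟩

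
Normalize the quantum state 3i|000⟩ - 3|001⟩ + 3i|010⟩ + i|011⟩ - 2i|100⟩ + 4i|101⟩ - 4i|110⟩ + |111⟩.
0.3721i|000⟩ - 0.3721|001⟩ + 0.3721i|010⟩ + 0.124i|011⟩ - 0.2481i|100⟩ + 0.4961i|101⟩ - 0.4961i|110⟩ + 0.124|111⟩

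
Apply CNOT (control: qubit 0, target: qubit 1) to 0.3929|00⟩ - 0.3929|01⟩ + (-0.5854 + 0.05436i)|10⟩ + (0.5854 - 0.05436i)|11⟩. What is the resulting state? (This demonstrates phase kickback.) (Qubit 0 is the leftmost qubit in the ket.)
0.3929|00⟩ - 0.3929|01⟩ + (0.5854 - 0.05436i)|10⟩ + (-0.5854 + 0.05436i)|11⟩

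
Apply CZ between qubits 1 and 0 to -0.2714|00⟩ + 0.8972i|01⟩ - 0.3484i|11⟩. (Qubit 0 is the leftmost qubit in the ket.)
-0.2714|00⟩ + 0.8972i|01⟩ + 0.3484i|11⟩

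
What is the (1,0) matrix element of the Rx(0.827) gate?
-0.4018i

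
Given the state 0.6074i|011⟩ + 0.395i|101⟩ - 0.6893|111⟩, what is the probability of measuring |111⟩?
0.4751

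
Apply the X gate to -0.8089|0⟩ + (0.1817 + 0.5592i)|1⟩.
(0.1817 + 0.5592i)|0⟩ - 0.8089|1⟩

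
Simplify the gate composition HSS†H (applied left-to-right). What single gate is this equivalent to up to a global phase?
I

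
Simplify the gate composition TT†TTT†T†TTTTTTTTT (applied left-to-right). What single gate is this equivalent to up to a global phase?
T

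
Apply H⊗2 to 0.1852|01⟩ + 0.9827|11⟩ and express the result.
0.584|00⟩ - 0.584|01⟩ - 0.3988|10⟩ + 0.3988|11⟩

H⊗2 gives amp(|y⟩) = (1/2) Σ_x (−1)^(x·y) amp(|x⟩), where x·y is the number of positions in which both x and y have a 1.
|00⟩: (0.1852 + 0.9827)/2 = 0.584
|01⟩: (-0.1852 - 0.9827)/2 = -0.584
|10⟩: (0.1852 - 0.9827)/2 = -0.3988
|11⟩: (-0.1852 + 0.9827)/2 = 0.3988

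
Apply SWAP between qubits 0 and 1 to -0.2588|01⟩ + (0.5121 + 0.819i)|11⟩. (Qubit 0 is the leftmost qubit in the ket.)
-0.2588|10⟩ + (0.5121 + 0.819i)|11⟩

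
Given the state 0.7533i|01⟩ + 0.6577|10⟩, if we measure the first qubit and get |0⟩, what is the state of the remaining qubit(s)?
i|1⟩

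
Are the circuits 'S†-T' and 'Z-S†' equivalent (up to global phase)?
No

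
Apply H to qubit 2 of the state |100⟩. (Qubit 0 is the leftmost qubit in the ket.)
1/√2|100⟩ + 1/√2|101⟩

H on qubit 2 mixes each pair of kets that differ only in qubit 2: amplitudes (a, b) of (|…0…⟩, |…1…⟩) become ((a + b)/√2, (a − b)/√2). Kets absent from the input have amplitude 0.
(|100⟩, |101⟩): (a, b) = (1, 0) → (1/√2, 1/√2)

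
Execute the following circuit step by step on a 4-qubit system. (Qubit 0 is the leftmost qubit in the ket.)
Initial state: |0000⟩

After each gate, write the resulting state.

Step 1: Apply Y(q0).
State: i|1000⟩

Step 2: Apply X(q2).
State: i|1010⟩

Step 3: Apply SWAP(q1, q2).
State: i|1100⟩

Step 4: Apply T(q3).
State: i|1100⟩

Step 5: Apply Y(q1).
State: |1000⟩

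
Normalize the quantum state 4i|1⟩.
i|1⟩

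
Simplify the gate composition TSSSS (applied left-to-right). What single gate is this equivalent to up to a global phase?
T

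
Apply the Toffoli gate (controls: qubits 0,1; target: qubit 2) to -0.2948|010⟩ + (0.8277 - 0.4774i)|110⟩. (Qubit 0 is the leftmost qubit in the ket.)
-0.2948|010⟩ + (0.8277 - 0.4774i)|111⟩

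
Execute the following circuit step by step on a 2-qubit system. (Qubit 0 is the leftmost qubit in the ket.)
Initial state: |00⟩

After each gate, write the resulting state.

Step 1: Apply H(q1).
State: 1/√2|00⟩ + 1/√2|01⟩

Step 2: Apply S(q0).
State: 1/√2|00⟩ + 1/√2|01⟩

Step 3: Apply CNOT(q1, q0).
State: 1/√2|00⟩ + 1/√2|11⟩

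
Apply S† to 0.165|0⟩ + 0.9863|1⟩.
0.165|0⟩ - 0.9863i|1⟩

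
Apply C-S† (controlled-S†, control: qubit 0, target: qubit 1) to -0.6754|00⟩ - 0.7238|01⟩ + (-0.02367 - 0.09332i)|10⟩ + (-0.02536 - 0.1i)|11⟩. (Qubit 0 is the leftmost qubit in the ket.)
-0.6754|00⟩ - 0.7238|01⟩ + (-0.02367 - 0.09332i)|10⟩ + (-0.1 + 0.02536i)|11⟩

C-S† leaves the control-|0⟩ kets |00⟩, |01⟩ unchanged and applies S† to qubit 1 on the control-|1⟩ pair (|10⟩, |11⟩).
S† = [[1, 0], [0, -i]].
With a = amp(|10⟩) = (-0.02367 - 0.09332i) and b = amp(|11⟩) = (-0.02536 - 0.1i):
new amp(|10⟩) = (1)·a = (-0.02367 - 0.09332i)
new amp(|11⟩) = (-i)·b = (-0.1 + 0.02536i)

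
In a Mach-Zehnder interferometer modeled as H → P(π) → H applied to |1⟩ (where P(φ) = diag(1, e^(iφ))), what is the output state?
|0⟩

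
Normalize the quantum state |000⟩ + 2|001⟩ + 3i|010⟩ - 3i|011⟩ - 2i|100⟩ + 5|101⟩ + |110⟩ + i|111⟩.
0.1361|000⟩ + 0.2722|001⟩ + (1/√6)i|010⟩ - (1/√6)i|011⟩ - 0.2722i|100⟩ + 0.6804|101⟩ + 0.1361|110⟩ + 0.1361i|111⟩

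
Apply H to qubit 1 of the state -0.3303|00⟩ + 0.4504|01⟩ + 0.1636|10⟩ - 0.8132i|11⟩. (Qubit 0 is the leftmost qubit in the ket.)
0.08492|00⟩ - 0.552|01⟩ + (0.1157 - 0.575i)|10⟩ + (0.1157 + 0.575i)|11⟩

H on qubit 1 mixes each pair of kets that differ only in qubit 1: amplitudes (a, b) of (|…0…⟩, |…1…⟩) become ((a + b)/√2, (a − b)/√2). Kets absent from the input have amplitude 0.
(|00⟩, |01⟩): (a, b) = (-0.3303, 0.4504) → (0.08492, -0.552)
(|10⟩, |11⟩): (a, b) = (0.1636, -0.8132i) → ((0.1157 - 0.575i), (0.1157 + 0.575i))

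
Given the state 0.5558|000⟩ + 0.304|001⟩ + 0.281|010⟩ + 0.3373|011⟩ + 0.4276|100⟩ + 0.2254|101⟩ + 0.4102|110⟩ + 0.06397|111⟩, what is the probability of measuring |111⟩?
0.004092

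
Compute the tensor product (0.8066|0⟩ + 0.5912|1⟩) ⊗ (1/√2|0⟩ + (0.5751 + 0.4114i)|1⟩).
0.5704|00⟩ + (0.4639 + 0.3318i)|01⟩ + 0.418|10⟩ + (0.34 + 0.2432i)|11⟩

amp(|b₁b₂…⟩) = product of the factor amplitudes for bits b₁, b₂, …; only kets whose every factor amplitude is nonzero survive.
|00⟩: (0.8066)(1/√2) = 0.5704
|01⟩: (0.8066)(0.5751 + 0.4114i) = (0.4639 + 0.3318i)
|10⟩: (0.5912)(1/√2) = 0.418
|11⟩: (0.5912)(0.5751 + 0.4114i) = (0.34 + 0.2432i)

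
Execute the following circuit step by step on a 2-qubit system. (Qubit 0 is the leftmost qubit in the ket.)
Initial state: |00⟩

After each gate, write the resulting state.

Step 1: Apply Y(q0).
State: i|10⟩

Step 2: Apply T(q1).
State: i|10⟩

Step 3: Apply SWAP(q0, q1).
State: i|01⟩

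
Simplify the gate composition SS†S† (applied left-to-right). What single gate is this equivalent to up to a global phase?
S†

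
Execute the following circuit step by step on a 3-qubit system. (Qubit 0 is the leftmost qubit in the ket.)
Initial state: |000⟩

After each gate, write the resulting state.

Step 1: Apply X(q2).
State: |001⟩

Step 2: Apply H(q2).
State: 1/√2|000⟩ - 1/√2|001⟩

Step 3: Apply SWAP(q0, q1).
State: 1/√2|000⟩ - 1/√2|001⟩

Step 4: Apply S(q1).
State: 1/√2|000⟩ - 1/√2|001⟩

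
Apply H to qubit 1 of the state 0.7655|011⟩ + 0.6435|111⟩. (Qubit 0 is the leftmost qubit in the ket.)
0.5413|001⟩ - 0.5413|011⟩ + 0.455|101⟩ - 0.455|111⟩

H on qubit 1 mixes each pair of kets that differ only in qubit 1: amplitudes (a, b) of (|…0…⟩, |…1…⟩) become ((a + b)/√2, (a − b)/√2). Kets absent from the input have amplitude 0.
(|001⟩, |011⟩): (a, b) = (0, 0.7655) → (0.5413, -0.5413)
(|101⟩, |111⟩): (a, b) = (0, 0.6435) → (0.455, -0.455)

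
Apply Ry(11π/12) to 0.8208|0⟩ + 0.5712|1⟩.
-0.4592|0⟩ + 0.8883|1⟩

Ry(11π/12) = [[cos(θ/2), −sin(θ/2)], [sin(θ/2), cos(θ/2)]]; θ = 11π/12, cos(θ/2) ≈ 0.130526, sin(θ/2) ≈ 0.991445.
With a = amp(|0⟩) = 0.8208 and b = amp(|1⟩) = 0.5712:
new amp(|0⟩) = (0.130526)·a + (-0.991445)·b = -0.4592
new amp(|1⟩) = (0.991445)·a + (0.130526)·b = 0.8883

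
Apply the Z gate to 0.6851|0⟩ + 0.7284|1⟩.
0.6851|0⟩ - 0.7284|1⟩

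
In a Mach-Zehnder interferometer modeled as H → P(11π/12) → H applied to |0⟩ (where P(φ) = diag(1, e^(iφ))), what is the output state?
(0.01704 + 0.1294i)|0⟩ + (0.983 - 0.1294i)|1⟩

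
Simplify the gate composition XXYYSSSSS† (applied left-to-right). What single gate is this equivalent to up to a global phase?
S†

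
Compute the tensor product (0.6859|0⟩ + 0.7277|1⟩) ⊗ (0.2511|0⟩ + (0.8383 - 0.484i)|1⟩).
0.1722|00⟩ + (0.575 - 0.332i)|01⟩ + 0.1827|10⟩ + (0.61 - 0.3522i)|11⟩

amp(|b₁b₂…⟩) = product of the factor amplitudes for bits b₁, b₂, …; only kets whose every factor amplitude is nonzero survive.
|00⟩: (0.6859)(0.2511) = 0.1722
|01⟩: (0.6859)(0.8383 - 0.484i) = (0.575 - 0.332i)
|10⟩: (0.7277)(0.2511) = 0.1827
|11⟩: (0.7277)(0.8383 - 0.484i) = (0.61 - 0.3522i)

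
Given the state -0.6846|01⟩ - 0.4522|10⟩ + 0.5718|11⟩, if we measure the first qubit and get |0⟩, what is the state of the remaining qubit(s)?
-|1⟩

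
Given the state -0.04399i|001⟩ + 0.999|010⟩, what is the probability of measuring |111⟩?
0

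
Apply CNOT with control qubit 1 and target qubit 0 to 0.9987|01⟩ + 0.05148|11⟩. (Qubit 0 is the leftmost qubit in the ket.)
0.05148|01⟩ + 0.9987|11⟩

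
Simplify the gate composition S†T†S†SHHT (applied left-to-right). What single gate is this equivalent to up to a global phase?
S†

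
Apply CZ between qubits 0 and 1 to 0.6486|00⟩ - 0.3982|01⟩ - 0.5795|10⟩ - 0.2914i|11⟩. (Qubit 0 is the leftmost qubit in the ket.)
0.6486|00⟩ - 0.3982|01⟩ - 0.5795|10⟩ + 0.2914i|11⟩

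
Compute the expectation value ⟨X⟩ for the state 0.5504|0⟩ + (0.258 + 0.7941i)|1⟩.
0.284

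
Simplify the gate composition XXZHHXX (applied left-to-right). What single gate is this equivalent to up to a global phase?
Z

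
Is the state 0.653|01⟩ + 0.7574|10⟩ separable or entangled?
Entangled

Writing the state as a|00⟩ + b|01⟩ + c|10⟩ + d|11⟩, it is a product state iff ad − bc = 0.
Here (a, b, c, d) = (0, 0.653, 0.7574, 0): ad − bc = (0)(0) − (0.653)(0.7574) = -0.4946 ≠ 0, so the state is entangled.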